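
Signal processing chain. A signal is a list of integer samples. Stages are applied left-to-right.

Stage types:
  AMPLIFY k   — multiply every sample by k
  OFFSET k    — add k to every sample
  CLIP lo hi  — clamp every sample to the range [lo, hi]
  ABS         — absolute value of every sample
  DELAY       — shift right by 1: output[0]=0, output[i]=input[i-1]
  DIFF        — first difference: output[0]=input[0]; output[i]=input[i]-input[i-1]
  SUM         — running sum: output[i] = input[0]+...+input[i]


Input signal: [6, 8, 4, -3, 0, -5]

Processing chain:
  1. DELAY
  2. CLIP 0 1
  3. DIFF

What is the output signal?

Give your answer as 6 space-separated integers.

Answer: 0 1 0 0 -1 0

Derivation:
Input: [6, 8, 4, -3, 0, -5]
Stage 1 (DELAY): [0, 6, 8, 4, -3, 0] = [0, 6, 8, 4, -3, 0] -> [0, 6, 8, 4, -3, 0]
Stage 2 (CLIP 0 1): clip(0,0,1)=0, clip(6,0,1)=1, clip(8,0,1)=1, clip(4,0,1)=1, clip(-3,0,1)=0, clip(0,0,1)=0 -> [0, 1, 1, 1, 0, 0]
Stage 3 (DIFF): s[0]=0, 1-0=1, 1-1=0, 1-1=0, 0-1=-1, 0-0=0 -> [0, 1, 0, 0, -1, 0]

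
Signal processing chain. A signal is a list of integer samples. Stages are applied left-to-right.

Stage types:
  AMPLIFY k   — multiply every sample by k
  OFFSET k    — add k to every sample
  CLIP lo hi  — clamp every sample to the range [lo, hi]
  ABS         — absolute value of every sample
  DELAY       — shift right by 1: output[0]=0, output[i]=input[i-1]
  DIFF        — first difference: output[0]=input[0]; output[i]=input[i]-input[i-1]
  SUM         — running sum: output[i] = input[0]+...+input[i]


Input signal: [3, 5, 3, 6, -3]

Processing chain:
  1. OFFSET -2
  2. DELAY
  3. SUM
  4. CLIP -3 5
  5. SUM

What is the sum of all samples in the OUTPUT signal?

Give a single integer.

Input: [3, 5, 3, 6, -3]
Stage 1 (OFFSET -2): 3+-2=1, 5+-2=3, 3+-2=1, 6+-2=4, -3+-2=-5 -> [1, 3, 1, 4, -5]
Stage 2 (DELAY): [0, 1, 3, 1, 4] = [0, 1, 3, 1, 4] -> [0, 1, 3, 1, 4]
Stage 3 (SUM): sum[0..0]=0, sum[0..1]=1, sum[0..2]=4, sum[0..3]=5, sum[0..4]=9 -> [0, 1, 4, 5, 9]
Stage 4 (CLIP -3 5): clip(0,-3,5)=0, clip(1,-3,5)=1, clip(4,-3,5)=4, clip(5,-3,5)=5, clip(9,-3,5)=5 -> [0, 1, 4, 5, 5]
Stage 5 (SUM): sum[0..0]=0, sum[0..1]=1, sum[0..2]=5, sum[0..3]=10, sum[0..4]=15 -> [0, 1, 5, 10, 15]
Output sum: 31

Answer: 31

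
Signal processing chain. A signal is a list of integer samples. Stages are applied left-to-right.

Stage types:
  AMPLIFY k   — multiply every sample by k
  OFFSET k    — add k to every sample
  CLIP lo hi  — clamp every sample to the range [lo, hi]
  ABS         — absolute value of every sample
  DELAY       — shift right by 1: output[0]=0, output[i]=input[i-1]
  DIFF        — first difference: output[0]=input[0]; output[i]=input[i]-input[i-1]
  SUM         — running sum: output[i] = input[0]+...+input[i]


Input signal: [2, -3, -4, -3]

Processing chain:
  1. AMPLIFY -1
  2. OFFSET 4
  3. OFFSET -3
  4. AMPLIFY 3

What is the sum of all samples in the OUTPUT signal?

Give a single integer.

Input: [2, -3, -4, -3]
Stage 1 (AMPLIFY -1): 2*-1=-2, -3*-1=3, -4*-1=4, -3*-1=3 -> [-2, 3, 4, 3]
Stage 2 (OFFSET 4): -2+4=2, 3+4=7, 4+4=8, 3+4=7 -> [2, 7, 8, 7]
Stage 3 (OFFSET -3): 2+-3=-1, 7+-3=4, 8+-3=5, 7+-3=4 -> [-1, 4, 5, 4]
Stage 4 (AMPLIFY 3): -1*3=-3, 4*3=12, 5*3=15, 4*3=12 -> [-3, 12, 15, 12]
Output sum: 36

Answer: 36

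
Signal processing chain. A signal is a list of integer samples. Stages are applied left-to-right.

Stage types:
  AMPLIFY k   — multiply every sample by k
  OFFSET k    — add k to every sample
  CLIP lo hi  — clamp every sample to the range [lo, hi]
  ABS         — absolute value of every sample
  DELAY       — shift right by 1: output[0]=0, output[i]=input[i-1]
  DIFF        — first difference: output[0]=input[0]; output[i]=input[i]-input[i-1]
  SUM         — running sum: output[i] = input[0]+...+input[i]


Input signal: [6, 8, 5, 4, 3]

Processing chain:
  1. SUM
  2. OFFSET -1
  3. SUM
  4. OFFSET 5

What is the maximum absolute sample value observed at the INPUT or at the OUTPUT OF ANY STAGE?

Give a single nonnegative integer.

Input: [6, 8, 5, 4, 3] (max |s|=8)
Stage 1 (SUM): sum[0..0]=6, sum[0..1]=14, sum[0..2]=19, sum[0..3]=23, sum[0..4]=26 -> [6, 14, 19, 23, 26] (max |s|=26)
Stage 2 (OFFSET -1): 6+-1=5, 14+-1=13, 19+-1=18, 23+-1=22, 26+-1=25 -> [5, 13, 18, 22, 25] (max |s|=25)
Stage 3 (SUM): sum[0..0]=5, sum[0..1]=18, sum[0..2]=36, sum[0..3]=58, sum[0..4]=83 -> [5, 18, 36, 58, 83] (max |s|=83)
Stage 4 (OFFSET 5): 5+5=10, 18+5=23, 36+5=41, 58+5=63, 83+5=88 -> [10, 23, 41, 63, 88] (max |s|=88)
Overall max amplitude: 88

Answer: 88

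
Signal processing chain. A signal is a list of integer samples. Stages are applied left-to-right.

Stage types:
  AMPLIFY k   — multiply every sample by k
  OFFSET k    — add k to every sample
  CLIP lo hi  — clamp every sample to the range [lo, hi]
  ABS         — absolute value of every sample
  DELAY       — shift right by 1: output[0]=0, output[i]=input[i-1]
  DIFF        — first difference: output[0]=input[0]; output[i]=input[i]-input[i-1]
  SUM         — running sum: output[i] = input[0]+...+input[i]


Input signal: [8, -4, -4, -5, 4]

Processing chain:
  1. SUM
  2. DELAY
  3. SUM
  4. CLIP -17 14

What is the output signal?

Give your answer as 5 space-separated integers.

Input: [8, -4, -4, -5, 4]
Stage 1 (SUM): sum[0..0]=8, sum[0..1]=4, sum[0..2]=0, sum[0..3]=-5, sum[0..4]=-1 -> [8, 4, 0, -5, -1]
Stage 2 (DELAY): [0, 8, 4, 0, -5] = [0, 8, 4, 0, -5] -> [0, 8, 4, 0, -5]
Stage 3 (SUM): sum[0..0]=0, sum[0..1]=8, sum[0..2]=12, sum[0..3]=12, sum[0..4]=7 -> [0, 8, 12, 12, 7]
Stage 4 (CLIP -17 14): clip(0,-17,14)=0, clip(8,-17,14)=8, clip(12,-17,14)=12, clip(12,-17,14)=12, clip(7,-17,14)=7 -> [0, 8, 12, 12, 7]

Answer: 0 8 12 12 7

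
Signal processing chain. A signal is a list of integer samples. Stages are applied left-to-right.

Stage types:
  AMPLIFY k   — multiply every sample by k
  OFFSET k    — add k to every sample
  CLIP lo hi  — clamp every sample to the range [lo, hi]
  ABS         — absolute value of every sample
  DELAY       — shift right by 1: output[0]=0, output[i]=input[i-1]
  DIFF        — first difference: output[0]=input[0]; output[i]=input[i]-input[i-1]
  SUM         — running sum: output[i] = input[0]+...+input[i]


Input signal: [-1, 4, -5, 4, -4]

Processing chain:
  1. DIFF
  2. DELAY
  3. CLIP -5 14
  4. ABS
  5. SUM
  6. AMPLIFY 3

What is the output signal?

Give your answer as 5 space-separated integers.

Input: [-1, 4, -5, 4, -4]
Stage 1 (DIFF): s[0]=-1, 4--1=5, -5-4=-9, 4--5=9, -4-4=-8 -> [-1, 5, -9, 9, -8]
Stage 2 (DELAY): [0, -1, 5, -9, 9] = [0, -1, 5, -9, 9] -> [0, -1, 5, -9, 9]
Stage 3 (CLIP -5 14): clip(0,-5,14)=0, clip(-1,-5,14)=-1, clip(5,-5,14)=5, clip(-9,-5,14)=-5, clip(9,-5,14)=9 -> [0, -1, 5, -5, 9]
Stage 4 (ABS): |0|=0, |-1|=1, |5|=5, |-5|=5, |9|=9 -> [0, 1, 5, 5, 9]
Stage 5 (SUM): sum[0..0]=0, sum[0..1]=1, sum[0..2]=6, sum[0..3]=11, sum[0..4]=20 -> [0, 1, 6, 11, 20]
Stage 6 (AMPLIFY 3): 0*3=0, 1*3=3, 6*3=18, 11*3=33, 20*3=60 -> [0, 3, 18, 33, 60]

Answer: 0 3 18 33 60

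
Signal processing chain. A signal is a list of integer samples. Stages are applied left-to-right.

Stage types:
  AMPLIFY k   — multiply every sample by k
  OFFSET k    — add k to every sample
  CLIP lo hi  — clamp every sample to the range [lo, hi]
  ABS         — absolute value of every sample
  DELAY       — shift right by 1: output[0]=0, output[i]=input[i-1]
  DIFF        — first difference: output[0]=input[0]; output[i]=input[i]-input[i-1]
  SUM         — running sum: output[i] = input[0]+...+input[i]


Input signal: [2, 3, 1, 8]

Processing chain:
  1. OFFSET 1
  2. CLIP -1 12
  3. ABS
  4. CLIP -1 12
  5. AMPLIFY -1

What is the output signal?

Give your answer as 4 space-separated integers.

Answer: -3 -4 -2 -9

Derivation:
Input: [2, 3, 1, 8]
Stage 1 (OFFSET 1): 2+1=3, 3+1=4, 1+1=2, 8+1=9 -> [3, 4, 2, 9]
Stage 2 (CLIP -1 12): clip(3,-1,12)=3, clip(4,-1,12)=4, clip(2,-1,12)=2, clip(9,-1,12)=9 -> [3, 4, 2, 9]
Stage 3 (ABS): |3|=3, |4|=4, |2|=2, |9|=9 -> [3, 4, 2, 9]
Stage 4 (CLIP -1 12): clip(3,-1,12)=3, clip(4,-1,12)=4, clip(2,-1,12)=2, clip(9,-1,12)=9 -> [3, 4, 2, 9]
Stage 5 (AMPLIFY -1): 3*-1=-3, 4*-1=-4, 2*-1=-2, 9*-1=-9 -> [-3, -4, -2, -9]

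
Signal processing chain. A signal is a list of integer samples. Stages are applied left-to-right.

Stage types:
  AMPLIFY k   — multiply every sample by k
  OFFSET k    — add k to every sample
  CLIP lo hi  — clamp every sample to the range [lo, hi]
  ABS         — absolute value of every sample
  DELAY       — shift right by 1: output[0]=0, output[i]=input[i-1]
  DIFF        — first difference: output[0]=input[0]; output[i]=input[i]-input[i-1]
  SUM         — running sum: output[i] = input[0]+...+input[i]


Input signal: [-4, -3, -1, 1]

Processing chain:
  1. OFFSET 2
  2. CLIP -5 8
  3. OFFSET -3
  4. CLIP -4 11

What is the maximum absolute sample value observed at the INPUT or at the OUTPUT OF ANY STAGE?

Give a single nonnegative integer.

Input: [-4, -3, -1, 1] (max |s|=4)
Stage 1 (OFFSET 2): -4+2=-2, -3+2=-1, -1+2=1, 1+2=3 -> [-2, -1, 1, 3] (max |s|=3)
Stage 2 (CLIP -5 8): clip(-2,-5,8)=-2, clip(-1,-5,8)=-1, clip(1,-5,8)=1, clip(3,-5,8)=3 -> [-2, -1, 1, 3] (max |s|=3)
Stage 3 (OFFSET -3): -2+-3=-5, -1+-3=-4, 1+-3=-2, 3+-3=0 -> [-5, -4, -2, 0] (max |s|=5)
Stage 4 (CLIP -4 11): clip(-5,-4,11)=-4, clip(-4,-4,11)=-4, clip(-2,-4,11)=-2, clip(0,-4,11)=0 -> [-4, -4, -2, 0] (max |s|=4)
Overall max amplitude: 5

Answer: 5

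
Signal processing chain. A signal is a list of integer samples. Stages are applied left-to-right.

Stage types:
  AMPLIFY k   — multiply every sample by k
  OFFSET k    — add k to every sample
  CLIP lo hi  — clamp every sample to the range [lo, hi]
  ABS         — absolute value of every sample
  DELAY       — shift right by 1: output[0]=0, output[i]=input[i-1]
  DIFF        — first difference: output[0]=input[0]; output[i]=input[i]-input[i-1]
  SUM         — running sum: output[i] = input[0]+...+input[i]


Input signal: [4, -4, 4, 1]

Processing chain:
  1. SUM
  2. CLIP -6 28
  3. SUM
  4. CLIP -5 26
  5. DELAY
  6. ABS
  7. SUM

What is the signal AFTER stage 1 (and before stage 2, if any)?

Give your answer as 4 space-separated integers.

Input: [4, -4, 4, 1]
Stage 1 (SUM): sum[0..0]=4, sum[0..1]=0, sum[0..2]=4, sum[0..3]=5 -> [4, 0, 4, 5]

Answer: 4 0 4 5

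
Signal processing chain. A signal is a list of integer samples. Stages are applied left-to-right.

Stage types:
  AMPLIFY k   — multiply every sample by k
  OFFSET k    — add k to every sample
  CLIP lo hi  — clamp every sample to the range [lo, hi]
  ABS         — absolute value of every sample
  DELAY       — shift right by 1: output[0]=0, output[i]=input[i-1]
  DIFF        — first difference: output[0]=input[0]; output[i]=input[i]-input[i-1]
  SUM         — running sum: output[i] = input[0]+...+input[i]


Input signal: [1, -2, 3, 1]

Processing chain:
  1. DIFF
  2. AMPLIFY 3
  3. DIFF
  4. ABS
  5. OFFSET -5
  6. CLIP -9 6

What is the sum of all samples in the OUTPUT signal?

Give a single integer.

Answer: 16

Derivation:
Input: [1, -2, 3, 1]
Stage 1 (DIFF): s[0]=1, -2-1=-3, 3--2=5, 1-3=-2 -> [1, -3, 5, -2]
Stage 2 (AMPLIFY 3): 1*3=3, -3*3=-9, 5*3=15, -2*3=-6 -> [3, -9, 15, -6]
Stage 3 (DIFF): s[0]=3, -9-3=-12, 15--9=24, -6-15=-21 -> [3, -12, 24, -21]
Stage 4 (ABS): |3|=3, |-12|=12, |24|=24, |-21|=21 -> [3, 12, 24, 21]
Stage 5 (OFFSET -5): 3+-5=-2, 12+-5=7, 24+-5=19, 21+-5=16 -> [-2, 7, 19, 16]
Stage 6 (CLIP -9 6): clip(-2,-9,6)=-2, clip(7,-9,6)=6, clip(19,-9,6)=6, clip(16,-9,6)=6 -> [-2, 6, 6, 6]
Output sum: 16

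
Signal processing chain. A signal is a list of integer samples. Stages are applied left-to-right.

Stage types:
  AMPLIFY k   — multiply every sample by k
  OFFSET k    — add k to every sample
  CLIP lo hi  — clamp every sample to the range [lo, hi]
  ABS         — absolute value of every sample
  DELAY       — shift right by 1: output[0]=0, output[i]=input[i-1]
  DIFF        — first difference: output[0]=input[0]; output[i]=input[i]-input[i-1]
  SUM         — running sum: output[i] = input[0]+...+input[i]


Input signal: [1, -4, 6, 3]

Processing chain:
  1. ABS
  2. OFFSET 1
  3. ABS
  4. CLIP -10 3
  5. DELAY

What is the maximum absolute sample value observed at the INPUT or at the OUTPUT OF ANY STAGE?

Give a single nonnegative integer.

Answer: 7

Derivation:
Input: [1, -4, 6, 3] (max |s|=6)
Stage 1 (ABS): |1|=1, |-4|=4, |6|=6, |3|=3 -> [1, 4, 6, 3] (max |s|=6)
Stage 2 (OFFSET 1): 1+1=2, 4+1=5, 6+1=7, 3+1=4 -> [2, 5, 7, 4] (max |s|=7)
Stage 3 (ABS): |2|=2, |5|=5, |7|=7, |4|=4 -> [2, 5, 7, 4] (max |s|=7)
Stage 4 (CLIP -10 3): clip(2,-10,3)=2, clip(5,-10,3)=3, clip(7,-10,3)=3, clip(4,-10,3)=3 -> [2, 3, 3, 3] (max |s|=3)
Stage 5 (DELAY): [0, 2, 3, 3] = [0, 2, 3, 3] -> [0, 2, 3, 3] (max |s|=3)
Overall max amplitude: 7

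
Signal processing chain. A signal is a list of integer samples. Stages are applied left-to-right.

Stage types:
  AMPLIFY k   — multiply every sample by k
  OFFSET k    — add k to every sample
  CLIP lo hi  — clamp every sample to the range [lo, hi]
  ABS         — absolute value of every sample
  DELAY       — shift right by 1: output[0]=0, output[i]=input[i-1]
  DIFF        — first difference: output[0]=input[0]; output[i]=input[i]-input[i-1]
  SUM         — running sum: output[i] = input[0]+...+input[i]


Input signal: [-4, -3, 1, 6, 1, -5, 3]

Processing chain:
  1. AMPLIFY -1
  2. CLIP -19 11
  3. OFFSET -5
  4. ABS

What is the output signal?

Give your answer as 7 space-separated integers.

Input: [-4, -3, 1, 6, 1, -5, 3]
Stage 1 (AMPLIFY -1): -4*-1=4, -3*-1=3, 1*-1=-1, 6*-1=-6, 1*-1=-1, -5*-1=5, 3*-1=-3 -> [4, 3, -1, -6, -1, 5, -3]
Stage 2 (CLIP -19 11): clip(4,-19,11)=4, clip(3,-19,11)=3, clip(-1,-19,11)=-1, clip(-6,-19,11)=-6, clip(-1,-19,11)=-1, clip(5,-19,11)=5, clip(-3,-19,11)=-3 -> [4, 3, -1, -6, -1, 5, -3]
Stage 3 (OFFSET -5): 4+-5=-1, 3+-5=-2, -1+-5=-6, -6+-5=-11, -1+-5=-6, 5+-5=0, -3+-5=-8 -> [-1, -2, -6, -11, -6, 0, -8]
Stage 4 (ABS): |-1|=1, |-2|=2, |-6|=6, |-11|=11, |-6|=6, |0|=0, |-8|=8 -> [1, 2, 6, 11, 6, 0, 8]

Answer: 1 2 6 11 6 0 8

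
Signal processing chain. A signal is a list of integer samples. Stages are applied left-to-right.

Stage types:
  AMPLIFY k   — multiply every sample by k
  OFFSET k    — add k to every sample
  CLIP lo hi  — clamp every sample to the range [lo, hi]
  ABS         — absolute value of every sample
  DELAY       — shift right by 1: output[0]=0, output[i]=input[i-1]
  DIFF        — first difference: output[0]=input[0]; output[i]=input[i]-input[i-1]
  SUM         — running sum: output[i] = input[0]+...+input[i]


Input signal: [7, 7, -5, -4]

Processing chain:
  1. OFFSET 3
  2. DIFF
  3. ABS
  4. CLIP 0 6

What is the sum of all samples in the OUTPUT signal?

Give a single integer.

Answer: 13

Derivation:
Input: [7, 7, -5, -4]
Stage 1 (OFFSET 3): 7+3=10, 7+3=10, -5+3=-2, -4+3=-1 -> [10, 10, -2, -1]
Stage 2 (DIFF): s[0]=10, 10-10=0, -2-10=-12, -1--2=1 -> [10, 0, -12, 1]
Stage 3 (ABS): |10|=10, |0|=0, |-12|=12, |1|=1 -> [10, 0, 12, 1]
Stage 4 (CLIP 0 6): clip(10,0,6)=6, clip(0,0,6)=0, clip(12,0,6)=6, clip(1,0,6)=1 -> [6, 0, 6, 1]
Output sum: 13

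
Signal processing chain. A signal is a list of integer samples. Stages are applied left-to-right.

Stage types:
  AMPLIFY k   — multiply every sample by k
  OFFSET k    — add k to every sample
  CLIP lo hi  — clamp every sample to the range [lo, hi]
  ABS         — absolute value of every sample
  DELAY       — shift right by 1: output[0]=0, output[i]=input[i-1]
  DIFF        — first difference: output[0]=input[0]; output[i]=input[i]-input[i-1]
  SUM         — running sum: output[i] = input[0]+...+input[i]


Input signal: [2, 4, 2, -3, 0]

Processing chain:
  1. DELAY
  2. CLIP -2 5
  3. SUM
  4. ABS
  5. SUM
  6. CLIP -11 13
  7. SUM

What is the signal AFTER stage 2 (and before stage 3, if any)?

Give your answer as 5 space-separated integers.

Input: [2, 4, 2, -3, 0]
Stage 1 (DELAY): [0, 2, 4, 2, -3] = [0, 2, 4, 2, -3] -> [0, 2, 4, 2, -3]
Stage 2 (CLIP -2 5): clip(0,-2,5)=0, clip(2,-2,5)=2, clip(4,-2,5)=4, clip(2,-2,5)=2, clip(-3,-2,5)=-2 -> [0, 2, 4, 2, -2]

Answer: 0 2 4 2 -2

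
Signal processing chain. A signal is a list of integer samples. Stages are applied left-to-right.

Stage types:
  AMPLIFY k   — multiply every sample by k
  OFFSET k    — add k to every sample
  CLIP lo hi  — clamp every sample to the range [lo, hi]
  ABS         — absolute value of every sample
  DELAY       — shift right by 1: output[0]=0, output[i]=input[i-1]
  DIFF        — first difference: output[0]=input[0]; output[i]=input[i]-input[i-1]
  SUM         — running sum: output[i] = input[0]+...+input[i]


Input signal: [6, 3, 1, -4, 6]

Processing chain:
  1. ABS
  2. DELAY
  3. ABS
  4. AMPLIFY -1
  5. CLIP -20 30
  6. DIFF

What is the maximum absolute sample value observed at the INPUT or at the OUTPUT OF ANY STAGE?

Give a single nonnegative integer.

Answer: 6

Derivation:
Input: [6, 3, 1, -4, 6] (max |s|=6)
Stage 1 (ABS): |6|=6, |3|=3, |1|=1, |-4|=4, |6|=6 -> [6, 3, 1, 4, 6] (max |s|=6)
Stage 2 (DELAY): [0, 6, 3, 1, 4] = [0, 6, 3, 1, 4] -> [0, 6, 3, 1, 4] (max |s|=6)
Stage 3 (ABS): |0|=0, |6|=6, |3|=3, |1|=1, |4|=4 -> [0, 6, 3, 1, 4] (max |s|=6)
Stage 4 (AMPLIFY -1): 0*-1=0, 6*-1=-6, 3*-1=-3, 1*-1=-1, 4*-1=-4 -> [0, -6, -3, -1, -4] (max |s|=6)
Stage 5 (CLIP -20 30): clip(0,-20,30)=0, clip(-6,-20,30)=-6, clip(-3,-20,30)=-3, clip(-1,-20,30)=-1, clip(-4,-20,30)=-4 -> [0, -6, -3, -1, -4] (max |s|=6)
Stage 6 (DIFF): s[0]=0, -6-0=-6, -3--6=3, -1--3=2, -4--1=-3 -> [0, -6, 3, 2, -3] (max |s|=6)
Overall max amplitude: 6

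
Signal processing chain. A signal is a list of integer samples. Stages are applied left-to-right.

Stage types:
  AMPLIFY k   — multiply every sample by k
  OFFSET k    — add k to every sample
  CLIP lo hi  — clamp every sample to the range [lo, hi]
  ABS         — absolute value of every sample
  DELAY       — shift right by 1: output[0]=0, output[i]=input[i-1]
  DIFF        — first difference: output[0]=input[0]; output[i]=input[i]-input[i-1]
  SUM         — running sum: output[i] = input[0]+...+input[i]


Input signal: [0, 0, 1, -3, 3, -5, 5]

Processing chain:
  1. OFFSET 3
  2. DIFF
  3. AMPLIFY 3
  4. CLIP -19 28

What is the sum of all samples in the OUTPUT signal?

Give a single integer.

Answer: 27

Derivation:
Input: [0, 0, 1, -3, 3, -5, 5]
Stage 1 (OFFSET 3): 0+3=3, 0+3=3, 1+3=4, -3+3=0, 3+3=6, -5+3=-2, 5+3=8 -> [3, 3, 4, 0, 6, -2, 8]
Stage 2 (DIFF): s[0]=3, 3-3=0, 4-3=1, 0-4=-4, 6-0=6, -2-6=-8, 8--2=10 -> [3, 0, 1, -4, 6, -8, 10]
Stage 3 (AMPLIFY 3): 3*3=9, 0*3=0, 1*3=3, -4*3=-12, 6*3=18, -8*3=-24, 10*3=30 -> [9, 0, 3, -12, 18, -24, 30]
Stage 4 (CLIP -19 28): clip(9,-19,28)=9, clip(0,-19,28)=0, clip(3,-19,28)=3, clip(-12,-19,28)=-12, clip(18,-19,28)=18, clip(-24,-19,28)=-19, clip(30,-19,28)=28 -> [9, 0, 3, -12, 18, -19, 28]
Output sum: 27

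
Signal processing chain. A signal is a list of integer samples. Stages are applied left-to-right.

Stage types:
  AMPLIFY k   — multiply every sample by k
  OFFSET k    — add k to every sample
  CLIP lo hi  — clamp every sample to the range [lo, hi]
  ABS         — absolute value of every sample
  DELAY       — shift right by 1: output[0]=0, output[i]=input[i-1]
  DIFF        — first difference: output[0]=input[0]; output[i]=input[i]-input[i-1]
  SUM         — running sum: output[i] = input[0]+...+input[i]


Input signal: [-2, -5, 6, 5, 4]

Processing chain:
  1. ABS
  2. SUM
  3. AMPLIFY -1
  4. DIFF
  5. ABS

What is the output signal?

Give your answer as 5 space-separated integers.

Input: [-2, -5, 6, 5, 4]
Stage 1 (ABS): |-2|=2, |-5|=5, |6|=6, |5|=5, |4|=4 -> [2, 5, 6, 5, 4]
Stage 2 (SUM): sum[0..0]=2, sum[0..1]=7, sum[0..2]=13, sum[0..3]=18, sum[0..4]=22 -> [2, 7, 13, 18, 22]
Stage 3 (AMPLIFY -1): 2*-1=-2, 7*-1=-7, 13*-1=-13, 18*-1=-18, 22*-1=-22 -> [-2, -7, -13, -18, -22]
Stage 4 (DIFF): s[0]=-2, -7--2=-5, -13--7=-6, -18--13=-5, -22--18=-4 -> [-2, -5, -6, -5, -4]
Stage 5 (ABS): |-2|=2, |-5|=5, |-6|=6, |-5|=5, |-4|=4 -> [2, 5, 6, 5, 4]

Answer: 2 5 6 5 4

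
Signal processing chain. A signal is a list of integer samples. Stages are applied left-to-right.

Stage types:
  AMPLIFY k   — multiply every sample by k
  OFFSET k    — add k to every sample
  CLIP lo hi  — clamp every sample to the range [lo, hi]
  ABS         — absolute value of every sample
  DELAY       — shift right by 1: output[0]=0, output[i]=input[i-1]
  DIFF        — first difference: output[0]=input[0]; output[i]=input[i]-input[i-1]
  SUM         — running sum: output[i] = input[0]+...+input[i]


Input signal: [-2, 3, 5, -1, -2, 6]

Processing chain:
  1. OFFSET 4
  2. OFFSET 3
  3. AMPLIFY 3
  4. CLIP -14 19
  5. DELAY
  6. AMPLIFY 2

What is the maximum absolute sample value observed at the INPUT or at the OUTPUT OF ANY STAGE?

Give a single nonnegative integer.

Input: [-2, 3, 5, -1, -2, 6] (max |s|=6)
Stage 1 (OFFSET 4): -2+4=2, 3+4=7, 5+4=9, -1+4=3, -2+4=2, 6+4=10 -> [2, 7, 9, 3, 2, 10] (max |s|=10)
Stage 2 (OFFSET 3): 2+3=5, 7+3=10, 9+3=12, 3+3=6, 2+3=5, 10+3=13 -> [5, 10, 12, 6, 5, 13] (max |s|=13)
Stage 3 (AMPLIFY 3): 5*3=15, 10*3=30, 12*3=36, 6*3=18, 5*3=15, 13*3=39 -> [15, 30, 36, 18, 15, 39] (max |s|=39)
Stage 4 (CLIP -14 19): clip(15,-14,19)=15, clip(30,-14,19)=19, clip(36,-14,19)=19, clip(18,-14,19)=18, clip(15,-14,19)=15, clip(39,-14,19)=19 -> [15, 19, 19, 18, 15, 19] (max |s|=19)
Stage 5 (DELAY): [0, 15, 19, 19, 18, 15] = [0, 15, 19, 19, 18, 15] -> [0, 15, 19, 19, 18, 15] (max |s|=19)
Stage 6 (AMPLIFY 2): 0*2=0, 15*2=30, 19*2=38, 19*2=38, 18*2=36, 15*2=30 -> [0, 30, 38, 38, 36, 30] (max |s|=38)
Overall max amplitude: 39

Answer: 39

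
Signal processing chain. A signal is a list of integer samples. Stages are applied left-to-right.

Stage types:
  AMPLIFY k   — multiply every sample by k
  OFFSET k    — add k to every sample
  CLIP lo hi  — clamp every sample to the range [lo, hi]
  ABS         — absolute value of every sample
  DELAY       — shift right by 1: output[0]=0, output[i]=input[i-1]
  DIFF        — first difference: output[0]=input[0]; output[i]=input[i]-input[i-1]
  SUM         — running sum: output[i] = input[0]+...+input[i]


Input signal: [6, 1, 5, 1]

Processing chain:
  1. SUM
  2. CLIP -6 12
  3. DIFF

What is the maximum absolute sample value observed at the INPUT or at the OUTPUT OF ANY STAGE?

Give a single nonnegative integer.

Input: [6, 1, 5, 1] (max |s|=6)
Stage 1 (SUM): sum[0..0]=6, sum[0..1]=7, sum[0..2]=12, sum[0..3]=13 -> [6, 7, 12, 13] (max |s|=13)
Stage 2 (CLIP -6 12): clip(6,-6,12)=6, clip(7,-6,12)=7, clip(12,-6,12)=12, clip(13,-6,12)=12 -> [6, 7, 12, 12] (max |s|=12)
Stage 3 (DIFF): s[0]=6, 7-6=1, 12-7=5, 12-12=0 -> [6, 1, 5, 0] (max |s|=6)
Overall max amplitude: 13

Answer: 13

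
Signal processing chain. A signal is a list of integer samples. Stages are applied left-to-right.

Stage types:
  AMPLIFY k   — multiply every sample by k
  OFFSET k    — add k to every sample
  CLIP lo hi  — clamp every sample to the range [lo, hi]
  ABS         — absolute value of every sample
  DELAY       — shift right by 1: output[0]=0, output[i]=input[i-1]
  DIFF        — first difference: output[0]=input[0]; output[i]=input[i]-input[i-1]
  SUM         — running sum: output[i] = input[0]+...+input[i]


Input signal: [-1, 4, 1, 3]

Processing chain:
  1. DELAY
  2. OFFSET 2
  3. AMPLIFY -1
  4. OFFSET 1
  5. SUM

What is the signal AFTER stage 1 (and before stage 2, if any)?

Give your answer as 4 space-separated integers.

Input: [-1, 4, 1, 3]
Stage 1 (DELAY): [0, -1, 4, 1] = [0, -1, 4, 1] -> [0, -1, 4, 1]

Answer: 0 -1 4 1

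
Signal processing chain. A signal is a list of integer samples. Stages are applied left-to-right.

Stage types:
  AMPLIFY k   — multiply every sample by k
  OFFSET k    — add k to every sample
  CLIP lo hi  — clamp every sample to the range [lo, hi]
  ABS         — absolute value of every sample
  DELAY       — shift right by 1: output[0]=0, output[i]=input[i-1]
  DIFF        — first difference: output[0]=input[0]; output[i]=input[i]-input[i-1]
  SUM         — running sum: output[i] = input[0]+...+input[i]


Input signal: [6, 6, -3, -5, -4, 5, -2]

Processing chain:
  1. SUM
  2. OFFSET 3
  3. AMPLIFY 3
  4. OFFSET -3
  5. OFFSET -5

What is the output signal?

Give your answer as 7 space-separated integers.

Input: [6, 6, -3, -5, -4, 5, -2]
Stage 1 (SUM): sum[0..0]=6, sum[0..1]=12, sum[0..2]=9, sum[0..3]=4, sum[0..4]=0, sum[0..5]=5, sum[0..6]=3 -> [6, 12, 9, 4, 0, 5, 3]
Stage 2 (OFFSET 3): 6+3=9, 12+3=15, 9+3=12, 4+3=7, 0+3=3, 5+3=8, 3+3=6 -> [9, 15, 12, 7, 3, 8, 6]
Stage 3 (AMPLIFY 3): 9*3=27, 15*3=45, 12*3=36, 7*3=21, 3*3=9, 8*3=24, 6*3=18 -> [27, 45, 36, 21, 9, 24, 18]
Stage 4 (OFFSET -3): 27+-3=24, 45+-3=42, 36+-3=33, 21+-3=18, 9+-3=6, 24+-3=21, 18+-3=15 -> [24, 42, 33, 18, 6, 21, 15]
Stage 5 (OFFSET -5): 24+-5=19, 42+-5=37, 33+-5=28, 18+-5=13, 6+-5=1, 21+-5=16, 15+-5=10 -> [19, 37, 28, 13, 1, 16, 10]

Answer: 19 37 28 13 1 16 10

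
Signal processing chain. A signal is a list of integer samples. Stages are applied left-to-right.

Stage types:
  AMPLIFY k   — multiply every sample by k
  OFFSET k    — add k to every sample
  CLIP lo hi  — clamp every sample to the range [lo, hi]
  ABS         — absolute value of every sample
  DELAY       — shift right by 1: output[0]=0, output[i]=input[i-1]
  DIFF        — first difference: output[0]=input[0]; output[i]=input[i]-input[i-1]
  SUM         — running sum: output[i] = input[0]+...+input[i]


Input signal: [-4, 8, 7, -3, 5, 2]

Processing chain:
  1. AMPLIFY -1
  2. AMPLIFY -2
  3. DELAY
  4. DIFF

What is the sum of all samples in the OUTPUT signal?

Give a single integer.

Answer: 10

Derivation:
Input: [-4, 8, 7, -3, 5, 2]
Stage 1 (AMPLIFY -1): -4*-1=4, 8*-1=-8, 7*-1=-7, -3*-1=3, 5*-1=-5, 2*-1=-2 -> [4, -8, -7, 3, -5, -2]
Stage 2 (AMPLIFY -2): 4*-2=-8, -8*-2=16, -7*-2=14, 3*-2=-6, -5*-2=10, -2*-2=4 -> [-8, 16, 14, -6, 10, 4]
Stage 3 (DELAY): [0, -8, 16, 14, -6, 10] = [0, -8, 16, 14, -6, 10] -> [0, -8, 16, 14, -6, 10]
Stage 4 (DIFF): s[0]=0, -8-0=-8, 16--8=24, 14-16=-2, -6-14=-20, 10--6=16 -> [0, -8, 24, -2, -20, 16]
Output sum: 10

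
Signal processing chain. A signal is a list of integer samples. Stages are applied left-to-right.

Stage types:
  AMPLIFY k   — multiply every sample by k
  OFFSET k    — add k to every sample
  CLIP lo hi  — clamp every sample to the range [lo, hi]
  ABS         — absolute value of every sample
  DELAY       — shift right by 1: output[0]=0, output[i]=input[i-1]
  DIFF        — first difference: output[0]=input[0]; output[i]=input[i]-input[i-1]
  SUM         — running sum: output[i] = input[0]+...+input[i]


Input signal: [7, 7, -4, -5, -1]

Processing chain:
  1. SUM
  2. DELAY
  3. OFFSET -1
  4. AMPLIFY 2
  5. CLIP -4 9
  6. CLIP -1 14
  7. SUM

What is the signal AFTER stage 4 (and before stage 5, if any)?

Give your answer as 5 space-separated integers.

Answer: -2 12 26 18 8

Derivation:
Input: [7, 7, -4, -5, -1]
Stage 1 (SUM): sum[0..0]=7, sum[0..1]=14, sum[0..2]=10, sum[0..3]=5, sum[0..4]=4 -> [7, 14, 10, 5, 4]
Stage 2 (DELAY): [0, 7, 14, 10, 5] = [0, 7, 14, 10, 5] -> [0, 7, 14, 10, 5]
Stage 3 (OFFSET -1): 0+-1=-1, 7+-1=6, 14+-1=13, 10+-1=9, 5+-1=4 -> [-1, 6, 13, 9, 4]
Stage 4 (AMPLIFY 2): -1*2=-2, 6*2=12, 13*2=26, 9*2=18, 4*2=8 -> [-2, 12, 26, 18, 8]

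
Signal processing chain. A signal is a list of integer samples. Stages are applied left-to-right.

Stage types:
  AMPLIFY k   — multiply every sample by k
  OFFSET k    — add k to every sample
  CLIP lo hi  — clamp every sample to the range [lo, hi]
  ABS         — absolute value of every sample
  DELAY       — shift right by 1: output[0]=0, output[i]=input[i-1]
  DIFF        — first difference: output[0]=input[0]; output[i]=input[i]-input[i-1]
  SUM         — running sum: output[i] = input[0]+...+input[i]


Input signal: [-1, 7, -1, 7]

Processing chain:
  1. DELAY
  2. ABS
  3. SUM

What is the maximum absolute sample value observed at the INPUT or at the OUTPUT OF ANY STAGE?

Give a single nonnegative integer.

Input: [-1, 7, -1, 7] (max |s|=7)
Stage 1 (DELAY): [0, -1, 7, -1] = [0, -1, 7, -1] -> [0, -1, 7, -1] (max |s|=7)
Stage 2 (ABS): |0|=0, |-1|=1, |7|=7, |-1|=1 -> [0, 1, 7, 1] (max |s|=7)
Stage 3 (SUM): sum[0..0]=0, sum[0..1]=1, sum[0..2]=8, sum[0..3]=9 -> [0, 1, 8, 9] (max |s|=9)
Overall max amplitude: 9

Answer: 9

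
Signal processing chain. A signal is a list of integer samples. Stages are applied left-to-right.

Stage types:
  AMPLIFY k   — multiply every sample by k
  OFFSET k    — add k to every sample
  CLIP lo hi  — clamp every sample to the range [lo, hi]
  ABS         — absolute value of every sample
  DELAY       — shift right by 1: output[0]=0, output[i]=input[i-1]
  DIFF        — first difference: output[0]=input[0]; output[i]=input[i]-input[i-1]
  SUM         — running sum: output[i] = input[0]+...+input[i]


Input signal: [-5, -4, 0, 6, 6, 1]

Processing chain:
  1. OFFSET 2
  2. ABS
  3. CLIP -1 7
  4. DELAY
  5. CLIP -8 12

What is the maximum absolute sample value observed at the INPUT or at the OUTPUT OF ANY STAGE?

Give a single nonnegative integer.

Input: [-5, -4, 0, 6, 6, 1] (max |s|=6)
Stage 1 (OFFSET 2): -5+2=-3, -4+2=-2, 0+2=2, 6+2=8, 6+2=8, 1+2=3 -> [-3, -2, 2, 8, 8, 3] (max |s|=8)
Stage 2 (ABS): |-3|=3, |-2|=2, |2|=2, |8|=8, |8|=8, |3|=3 -> [3, 2, 2, 8, 8, 3] (max |s|=8)
Stage 3 (CLIP -1 7): clip(3,-1,7)=3, clip(2,-1,7)=2, clip(2,-1,7)=2, clip(8,-1,7)=7, clip(8,-1,7)=7, clip(3,-1,7)=3 -> [3, 2, 2, 7, 7, 3] (max |s|=7)
Stage 4 (DELAY): [0, 3, 2, 2, 7, 7] = [0, 3, 2, 2, 7, 7] -> [0, 3, 2, 2, 7, 7] (max |s|=7)
Stage 5 (CLIP -8 12): clip(0,-8,12)=0, clip(3,-8,12)=3, clip(2,-8,12)=2, clip(2,-8,12)=2, clip(7,-8,12)=7, clip(7,-8,12)=7 -> [0, 3, 2, 2, 7, 7] (max |s|=7)
Overall max amplitude: 8

Answer: 8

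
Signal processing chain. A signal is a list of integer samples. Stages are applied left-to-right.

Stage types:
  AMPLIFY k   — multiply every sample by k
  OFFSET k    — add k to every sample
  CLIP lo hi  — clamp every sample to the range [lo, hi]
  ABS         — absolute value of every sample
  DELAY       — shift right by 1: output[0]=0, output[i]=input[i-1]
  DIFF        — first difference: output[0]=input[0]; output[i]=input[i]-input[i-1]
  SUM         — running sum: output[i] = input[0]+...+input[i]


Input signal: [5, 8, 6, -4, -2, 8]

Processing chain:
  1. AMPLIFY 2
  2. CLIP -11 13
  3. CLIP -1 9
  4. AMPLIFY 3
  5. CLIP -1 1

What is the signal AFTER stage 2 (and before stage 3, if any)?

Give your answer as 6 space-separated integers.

Input: [5, 8, 6, -4, -2, 8]
Stage 1 (AMPLIFY 2): 5*2=10, 8*2=16, 6*2=12, -4*2=-8, -2*2=-4, 8*2=16 -> [10, 16, 12, -8, -4, 16]
Stage 2 (CLIP -11 13): clip(10,-11,13)=10, clip(16,-11,13)=13, clip(12,-11,13)=12, clip(-8,-11,13)=-8, clip(-4,-11,13)=-4, clip(16,-11,13)=13 -> [10, 13, 12, -8, -4, 13]

Answer: 10 13 12 -8 -4 13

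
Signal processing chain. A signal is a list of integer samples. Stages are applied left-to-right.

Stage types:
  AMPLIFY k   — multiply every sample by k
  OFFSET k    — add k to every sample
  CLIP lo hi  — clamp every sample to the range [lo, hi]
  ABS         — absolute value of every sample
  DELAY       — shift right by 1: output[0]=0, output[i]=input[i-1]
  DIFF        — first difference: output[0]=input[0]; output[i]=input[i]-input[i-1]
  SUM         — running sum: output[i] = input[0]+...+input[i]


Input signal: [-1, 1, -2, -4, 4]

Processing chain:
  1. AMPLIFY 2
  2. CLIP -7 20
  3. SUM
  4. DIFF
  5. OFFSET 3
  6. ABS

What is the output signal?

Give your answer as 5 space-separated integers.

Answer: 1 5 1 4 11

Derivation:
Input: [-1, 1, -2, -4, 4]
Stage 1 (AMPLIFY 2): -1*2=-2, 1*2=2, -2*2=-4, -4*2=-8, 4*2=8 -> [-2, 2, -4, -8, 8]
Stage 2 (CLIP -7 20): clip(-2,-7,20)=-2, clip(2,-7,20)=2, clip(-4,-7,20)=-4, clip(-8,-7,20)=-7, clip(8,-7,20)=8 -> [-2, 2, -4, -7, 8]
Stage 3 (SUM): sum[0..0]=-2, sum[0..1]=0, sum[0..2]=-4, sum[0..3]=-11, sum[0..4]=-3 -> [-2, 0, -4, -11, -3]
Stage 4 (DIFF): s[0]=-2, 0--2=2, -4-0=-4, -11--4=-7, -3--11=8 -> [-2, 2, -4, -7, 8]
Stage 5 (OFFSET 3): -2+3=1, 2+3=5, -4+3=-1, -7+3=-4, 8+3=11 -> [1, 5, -1, -4, 11]
Stage 6 (ABS): |1|=1, |5|=5, |-1|=1, |-4|=4, |11|=11 -> [1, 5, 1, 4, 11]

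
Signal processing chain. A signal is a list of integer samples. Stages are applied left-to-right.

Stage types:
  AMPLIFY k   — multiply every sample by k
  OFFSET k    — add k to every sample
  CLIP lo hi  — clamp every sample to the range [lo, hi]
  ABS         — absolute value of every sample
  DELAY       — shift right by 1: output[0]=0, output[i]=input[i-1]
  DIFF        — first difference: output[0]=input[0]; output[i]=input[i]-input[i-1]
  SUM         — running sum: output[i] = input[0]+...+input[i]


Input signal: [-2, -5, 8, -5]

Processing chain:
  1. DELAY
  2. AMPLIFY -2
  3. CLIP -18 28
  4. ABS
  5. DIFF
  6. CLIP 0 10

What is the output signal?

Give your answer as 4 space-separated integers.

Answer: 0 4 6 6

Derivation:
Input: [-2, -5, 8, -5]
Stage 1 (DELAY): [0, -2, -5, 8] = [0, -2, -5, 8] -> [0, -2, -5, 8]
Stage 2 (AMPLIFY -2): 0*-2=0, -2*-2=4, -5*-2=10, 8*-2=-16 -> [0, 4, 10, -16]
Stage 3 (CLIP -18 28): clip(0,-18,28)=0, clip(4,-18,28)=4, clip(10,-18,28)=10, clip(-16,-18,28)=-16 -> [0, 4, 10, -16]
Stage 4 (ABS): |0|=0, |4|=4, |10|=10, |-16|=16 -> [0, 4, 10, 16]
Stage 5 (DIFF): s[0]=0, 4-0=4, 10-4=6, 16-10=6 -> [0, 4, 6, 6]
Stage 6 (CLIP 0 10): clip(0,0,10)=0, clip(4,0,10)=4, clip(6,0,10)=6, clip(6,0,10)=6 -> [0, 4, 6, 6]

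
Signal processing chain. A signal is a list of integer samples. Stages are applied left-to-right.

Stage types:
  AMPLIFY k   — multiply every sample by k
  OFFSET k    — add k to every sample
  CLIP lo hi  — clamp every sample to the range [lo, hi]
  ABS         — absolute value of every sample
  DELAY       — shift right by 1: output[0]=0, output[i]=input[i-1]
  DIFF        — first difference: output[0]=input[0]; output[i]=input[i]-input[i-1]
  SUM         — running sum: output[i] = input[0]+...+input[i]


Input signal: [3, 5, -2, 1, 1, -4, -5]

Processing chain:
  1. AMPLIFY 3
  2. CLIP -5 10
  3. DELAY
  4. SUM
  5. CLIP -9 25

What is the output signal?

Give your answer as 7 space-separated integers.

Answer: 0 9 19 14 17 20 15

Derivation:
Input: [3, 5, -2, 1, 1, -4, -5]
Stage 1 (AMPLIFY 3): 3*3=9, 5*3=15, -2*3=-6, 1*3=3, 1*3=3, -4*3=-12, -5*3=-15 -> [9, 15, -6, 3, 3, -12, -15]
Stage 2 (CLIP -5 10): clip(9,-5,10)=9, clip(15,-5,10)=10, clip(-6,-5,10)=-5, clip(3,-5,10)=3, clip(3,-5,10)=3, clip(-12,-5,10)=-5, clip(-15,-5,10)=-5 -> [9, 10, -5, 3, 3, -5, -5]
Stage 3 (DELAY): [0, 9, 10, -5, 3, 3, -5] = [0, 9, 10, -5, 3, 3, -5] -> [0, 9, 10, -5, 3, 3, -5]
Stage 4 (SUM): sum[0..0]=0, sum[0..1]=9, sum[0..2]=19, sum[0..3]=14, sum[0..4]=17, sum[0..5]=20, sum[0..6]=15 -> [0, 9, 19, 14, 17, 20, 15]
Stage 5 (CLIP -9 25): clip(0,-9,25)=0, clip(9,-9,25)=9, clip(19,-9,25)=19, clip(14,-9,25)=14, clip(17,-9,25)=17, clip(20,-9,25)=20, clip(15,-9,25)=15 -> [0, 9, 19, 14, 17, 20, 15]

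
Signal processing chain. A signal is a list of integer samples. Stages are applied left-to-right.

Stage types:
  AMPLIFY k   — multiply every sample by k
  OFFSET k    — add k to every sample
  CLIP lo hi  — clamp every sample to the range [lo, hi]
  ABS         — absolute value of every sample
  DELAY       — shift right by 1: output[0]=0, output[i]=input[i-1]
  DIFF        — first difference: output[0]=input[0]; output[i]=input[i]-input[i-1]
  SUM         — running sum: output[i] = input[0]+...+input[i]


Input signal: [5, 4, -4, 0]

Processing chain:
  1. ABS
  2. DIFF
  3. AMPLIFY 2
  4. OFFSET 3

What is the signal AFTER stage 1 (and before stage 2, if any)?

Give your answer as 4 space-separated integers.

Answer: 5 4 4 0

Derivation:
Input: [5, 4, -4, 0]
Stage 1 (ABS): |5|=5, |4|=4, |-4|=4, |0|=0 -> [5, 4, 4, 0]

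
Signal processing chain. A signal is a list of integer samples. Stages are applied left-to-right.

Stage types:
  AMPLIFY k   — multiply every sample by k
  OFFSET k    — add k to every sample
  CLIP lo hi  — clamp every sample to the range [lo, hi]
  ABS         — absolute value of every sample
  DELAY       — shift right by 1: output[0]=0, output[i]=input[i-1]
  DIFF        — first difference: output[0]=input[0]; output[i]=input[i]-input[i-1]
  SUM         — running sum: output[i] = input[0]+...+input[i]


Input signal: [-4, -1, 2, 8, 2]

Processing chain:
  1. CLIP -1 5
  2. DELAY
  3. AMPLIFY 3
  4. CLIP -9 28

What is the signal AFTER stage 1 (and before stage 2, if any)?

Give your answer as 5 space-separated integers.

Input: [-4, -1, 2, 8, 2]
Stage 1 (CLIP -1 5): clip(-4,-1,5)=-1, clip(-1,-1,5)=-1, clip(2,-1,5)=2, clip(8,-1,5)=5, clip(2,-1,5)=2 -> [-1, -1, 2, 5, 2]

Answer: -1 -1 2 5 2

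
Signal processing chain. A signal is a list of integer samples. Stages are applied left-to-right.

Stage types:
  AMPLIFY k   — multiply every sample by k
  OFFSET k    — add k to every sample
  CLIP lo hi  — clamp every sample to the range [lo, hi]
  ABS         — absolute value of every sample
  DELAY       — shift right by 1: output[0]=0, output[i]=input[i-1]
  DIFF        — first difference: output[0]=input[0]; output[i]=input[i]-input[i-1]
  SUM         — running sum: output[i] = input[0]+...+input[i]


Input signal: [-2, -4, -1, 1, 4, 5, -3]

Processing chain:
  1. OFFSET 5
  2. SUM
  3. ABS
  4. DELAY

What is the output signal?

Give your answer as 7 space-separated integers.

Input: [-2, -4, -1, 1, 4, 5, -3]
Stage 1 (OFFSET 5): -2+5=3, -4+5=1, -1+5=4, 1+5=6, 4+5=9, 5+5=10, -3+5=2 -> [3, 1, 4, 6, 9, 10, 2]
Stage 2 (SUM): sum[0..0]=3, sum[0..1]=4, sum[0..2]=8, sum[0..3]=14, sum[0..4]=23, sum[0..5]=33, sum[0..6]=35 -> [3, 4, 8, 14, 23, 33, 35]
Stage 3 (ABS): |3|=3, |4|=4, |8|=8, |14|=14, |23|=23, |33|=33, |35|=35 -> [3, 4, 8, 14, 23, 33, 35]
Stage 4 (DELAY): [0, 3, 4, 8, 14, 23, 33] = [0, 3, 4, 8, 14, 23, 33] -> [0, 3, 4, 8, 14, 23, 33]

Answer: 0 3 4 8 14 23 33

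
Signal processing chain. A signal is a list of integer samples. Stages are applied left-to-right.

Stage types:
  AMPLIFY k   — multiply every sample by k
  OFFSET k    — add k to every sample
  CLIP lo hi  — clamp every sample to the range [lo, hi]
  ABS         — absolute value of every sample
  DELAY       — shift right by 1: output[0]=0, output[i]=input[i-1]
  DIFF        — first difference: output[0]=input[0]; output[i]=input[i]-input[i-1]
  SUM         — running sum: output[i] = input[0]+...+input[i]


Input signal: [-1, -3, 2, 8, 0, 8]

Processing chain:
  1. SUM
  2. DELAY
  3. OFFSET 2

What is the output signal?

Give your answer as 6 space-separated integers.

Input: [-1, -3, 2, 8, 0, 8]
Stage 1 (SUM): sum[0..0]=-1, sum[0..1]=-4, sum[0..2]=-2, sum[0..3]=6, sum[0..4]=6, sum[0..5]=14 -> [-1, -4, -2, 6, 6, 14]
Stage 2 (DELAY): [0, -1, -4, -2, 6, 6] = [0, -1, -4, -2, 6, 6] -> [0, -1, -4, -2, 6, 6]
Stage 3 (OFFSET 2): 0+2=2, -1+2=1, -4+2=-2, -2+2=0, 6+2=8, 6+2=8 -> [2, 1, -2, 0, 8, 8]

Answer: 2 1 -2 0 8 8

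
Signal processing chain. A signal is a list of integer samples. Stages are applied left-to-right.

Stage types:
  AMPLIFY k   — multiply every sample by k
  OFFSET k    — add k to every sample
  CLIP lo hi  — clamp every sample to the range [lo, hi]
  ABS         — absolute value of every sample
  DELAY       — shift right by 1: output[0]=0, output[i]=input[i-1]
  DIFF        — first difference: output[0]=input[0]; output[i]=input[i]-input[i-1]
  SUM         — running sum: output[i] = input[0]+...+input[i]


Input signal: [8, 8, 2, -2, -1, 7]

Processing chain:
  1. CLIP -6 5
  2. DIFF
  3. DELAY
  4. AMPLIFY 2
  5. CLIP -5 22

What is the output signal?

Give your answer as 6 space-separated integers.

Answer: 0 10 0 -5 -5 2

Derivation:
Input: [8, 8, 2, -2, -1, 7]
Stage 1 (CLIP -6 5): clip(8,-6,5)=5, clip(8,-6,5)=5, clip(2,-6,5)=2, clip(-2,-6,5)=-2, clip(-1,-6,5)=-1, clip(7,-6,5)=5 -> [5, 5, 2, -2, -1, 5]
Stage 2 (DIFF): s[0]=5, 5-5=0, 2-5=-3, -2-2=-4, -1--2=1, 5--1=6 -> [5, 0, -3, -4, 1, 6]
Stage 3 (DELAY): [0, 5, 0, -3, -4, 1] = [0, 5, 0, -3, -4, 1] -> [0, 5, 0, -3, -4, 1]
Stage 4 (AMPLIFY 2): 0*2=0, 5*2=10, 0*2=0, -3*2=-6, -4*2=-8, 1*2=2 -> [0, 10, 0, -6, -8, 2]
Stage 5 (CLIP -5 22): clip(0,-5,22)=0, clip(10,-5,22)=10, clip(0,-5,22)=0, clip(-6,-5,22)=-5, clip(-8,-5,22)=-5, clip(2,-5,22)=2 -> [0, 10, 0, -5, -5, 2]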